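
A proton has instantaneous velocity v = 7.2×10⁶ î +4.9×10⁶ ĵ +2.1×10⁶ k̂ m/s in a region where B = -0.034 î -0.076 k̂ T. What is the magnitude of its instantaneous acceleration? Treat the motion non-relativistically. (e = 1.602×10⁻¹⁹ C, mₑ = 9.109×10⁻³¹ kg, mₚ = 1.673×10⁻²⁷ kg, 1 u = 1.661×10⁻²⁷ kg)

|a| ≈ 6.00×10¹³ m/s²

v×B = (-3.72×10⁵, 4.76×10⁵, 1.67×10⁵) N/C.
F = q v×B = (1.602×10⁻¹⁹ C)·(-3.72×10⁵, 4.76×10⁵, 1.67×10⁵) = (-5.97×10⁻¹⁴, 7.62×10⁻¹⁴, 2.67×10⁻¹⁴) N.
|a| = |F|/m = 1.004×10⁻¹³/1.673×10⁻²⁷ ≈ 6.00×10¹³ m/s².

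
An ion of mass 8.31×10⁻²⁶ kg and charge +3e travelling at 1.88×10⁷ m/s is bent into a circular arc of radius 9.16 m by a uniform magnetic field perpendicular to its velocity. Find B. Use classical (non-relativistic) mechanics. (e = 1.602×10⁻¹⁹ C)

B ≈ 0.355 T

From |q|vB = mv²/r, B = mv/(|q|r).
B = (8.31×10⁻²⁶)(1.88×10⁷)/((4.806×10⁻¹⁹)(9.16)) ≈ 0.355 T.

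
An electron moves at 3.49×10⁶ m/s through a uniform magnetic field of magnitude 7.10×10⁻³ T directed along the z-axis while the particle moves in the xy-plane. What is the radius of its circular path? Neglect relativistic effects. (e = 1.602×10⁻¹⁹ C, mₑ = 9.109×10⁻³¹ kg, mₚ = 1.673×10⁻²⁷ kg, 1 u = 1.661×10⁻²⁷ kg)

r ≈ 2.79×10⁻³ m

The magnetic force provides the centripetal force: |q|vB = mv²/r.
r = mv/(|q|B) = (9.109×10⁻³¹)(3.49×10⁶)/((1.602×10⁻¹⁹)(7.10×10⁻³)) ≈ 2.79×10⁻³ m.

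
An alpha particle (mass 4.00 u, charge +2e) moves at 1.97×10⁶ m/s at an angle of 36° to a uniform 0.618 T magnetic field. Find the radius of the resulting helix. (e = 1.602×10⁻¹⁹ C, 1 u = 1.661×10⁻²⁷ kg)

r ≈ 0.0389 m

v⊥ = v sinθ = 1.97×10⁶·sin36° ≈ 1.158×10⁶ m/s.
r = m v⊥/(|q|B) = (6.644×10⁻²⁷)(1.158×10⁶)/((3.204×10⁻¹⁹)(0.618)) ≈ 0.0389 m.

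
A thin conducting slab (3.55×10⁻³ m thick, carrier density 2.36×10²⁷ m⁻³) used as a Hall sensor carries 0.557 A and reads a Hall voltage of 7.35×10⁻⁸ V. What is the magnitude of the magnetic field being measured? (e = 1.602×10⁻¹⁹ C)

B ≈ 0.177 T

From V_H = IB/(n e t), B = V_H n e t / I.
B = (7.35×10⁻⁸)(2.36×10²⁷)(1.602×10⁻¹⁹)(3.55×10⁻³)/0.557 ≈ 0.177 T.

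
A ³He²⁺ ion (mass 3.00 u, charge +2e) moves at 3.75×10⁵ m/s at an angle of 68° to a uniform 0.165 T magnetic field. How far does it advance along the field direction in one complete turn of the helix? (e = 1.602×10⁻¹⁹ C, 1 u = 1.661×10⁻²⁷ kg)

v∥ = v cosθ = 3.75×10⁵·cos68° ≈ 1.405×10⁵ m/s.
T = 2πm/(|q|B) = 2π(4.983×10⁻²⁷)/((3.204×10⁻¹⁹)(0.165)) ≈ 5.922×10⁻⁷ s.
pitch = v∥ T = (1.405×10⁵)(5.922×10⁻⁷) ≈ 0.0832 m.

p ≈ 0.0832 m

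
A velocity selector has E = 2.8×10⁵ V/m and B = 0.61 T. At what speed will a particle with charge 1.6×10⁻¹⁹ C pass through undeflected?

Zero net Lorentz force requires |qE| = |q v×B|, i.e. E = vB.
v = E/B = 2.8×10⁵/0.61 = 4.6×10⁵ m/s.
The result is independent of the particle's charge and mass.

v = 4.6×10⁵ m/s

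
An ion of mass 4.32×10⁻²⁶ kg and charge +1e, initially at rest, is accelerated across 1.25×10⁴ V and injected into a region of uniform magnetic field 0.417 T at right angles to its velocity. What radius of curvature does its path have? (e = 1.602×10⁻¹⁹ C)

r ≈ 0.197 m

Acceleration: |q|V = ½mv² ⇒ v = √(2|q|V/m) = √(2·1.602×10⁻¹⁹·1.25×10⁴/4.32×10⁻²⁶) ≈ 3.045×10⁵ m/s.
In the field: r = mv/(|q|B) = (4.32×10⁻²⁶)(3.045×10⁵)/((1.602×10⁻¹⁹)(0.417)) ≈ 0.197 m.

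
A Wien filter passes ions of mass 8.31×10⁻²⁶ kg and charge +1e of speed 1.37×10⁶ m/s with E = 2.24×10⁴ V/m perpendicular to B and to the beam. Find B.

B = 0.0164 T

Balance of forces in the selector: qE = qvB ⇒ B = E/v.
B = 2.24×10⁴/1.37×10⁶ = 0.0164 T.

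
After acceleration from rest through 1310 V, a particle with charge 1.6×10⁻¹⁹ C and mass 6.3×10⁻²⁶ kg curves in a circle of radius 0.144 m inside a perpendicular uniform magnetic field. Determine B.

B ≈ 0.223 T

v = √(2|q|V/m) = √(2·1.6×10⁻¹⁹·1310/6.3×10⁻²⁶) ≈ 8.157×10⁴ m/s.
B = mv/(|q|r) = (6.3×10⁻²⁶)(8.157×10⁴)/((1.6×10⁻¹⁹)(0.144)) ≈ 0.223 T.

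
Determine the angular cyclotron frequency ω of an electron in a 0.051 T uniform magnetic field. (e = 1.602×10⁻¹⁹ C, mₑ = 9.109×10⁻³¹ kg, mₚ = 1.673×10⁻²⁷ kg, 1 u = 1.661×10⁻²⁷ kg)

ω ≈ 9.0×10⁹ rad/s

ω = |q|B/m.
ω = (1.602×10⁻¹⁹)(0.051)/9.109×10⁻³¹ ≈ 9.0×10⁹ rad/s.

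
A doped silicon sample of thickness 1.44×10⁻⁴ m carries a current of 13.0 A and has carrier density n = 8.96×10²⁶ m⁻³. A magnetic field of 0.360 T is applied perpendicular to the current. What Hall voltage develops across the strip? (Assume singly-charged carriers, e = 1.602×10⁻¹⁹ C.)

V_H ≈ 2.26×10⁻⁴ V

V_H = IB/(n e t).
V_H = (13.0)(0.360)/((8.96×10²⁶)(1.602×10⁻¹⁹)(1.44×10⁻⁴)) ≈ 2.26×10⁻⁴ V.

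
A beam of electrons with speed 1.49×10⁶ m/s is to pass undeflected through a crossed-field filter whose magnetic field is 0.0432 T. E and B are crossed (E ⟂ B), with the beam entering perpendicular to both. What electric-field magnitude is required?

E = 6.44×10⁴ V/m

For straight-line motion qE = qvB, so E = vB.
E = 1.49×10⁶ × 0.0432 = 6.44×10⁴ V/m.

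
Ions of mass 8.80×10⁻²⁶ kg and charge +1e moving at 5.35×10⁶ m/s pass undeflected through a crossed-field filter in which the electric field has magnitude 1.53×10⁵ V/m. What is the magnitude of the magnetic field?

B = 0.0286 T

Balance of forces in the selector: qE = qvB ⇒ B = E/v.
B = 1.53×10⁵/5.35×10⁶ = 0.0286 T.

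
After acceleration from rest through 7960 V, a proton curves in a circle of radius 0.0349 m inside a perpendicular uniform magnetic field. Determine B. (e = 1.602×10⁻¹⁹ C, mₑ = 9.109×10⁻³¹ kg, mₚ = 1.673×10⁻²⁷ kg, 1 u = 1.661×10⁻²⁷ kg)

v = √(2|q|V/m) = √(2·1.602×10⁻¹⁹·7960/1.673×10⁻²⁷) ≈ 1.235×10⁶ m/s.
B = mv/(|q|r) = (1.673×10⁻²⁷)(1.235×10⁶)/((1.602×10⁻¹⁹)(0.0349)) ≈ 0.369 T.

B ≈ 0.369 T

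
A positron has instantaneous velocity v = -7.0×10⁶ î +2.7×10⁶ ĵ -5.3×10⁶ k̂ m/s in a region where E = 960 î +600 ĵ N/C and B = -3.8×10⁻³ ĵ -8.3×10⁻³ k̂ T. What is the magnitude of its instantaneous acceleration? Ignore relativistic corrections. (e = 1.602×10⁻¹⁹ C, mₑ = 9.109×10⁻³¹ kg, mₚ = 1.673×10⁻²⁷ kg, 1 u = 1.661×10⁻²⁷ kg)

|a| ≈ 1.33×10¹⁶ m/s²

v×B = (-4.26×10⁴, -5.81×10⁴, 2.66×10⁴) N/C.
E + v×B = (-4.16×10⁴, -5.75×10⁴, 2.66×10⁴) N/C.
F = q(E + v×B) = (1.602×10⁻¹⁹ C)·(-4.16×10⁴, -5.75×10⁴, 2.66×10⁴) = (-6.66×10⁻¹⁵, -9.21×10⁻¹⁵, 4.26×10⁻¹⁵) N.
|a| = |F|/m = 1.214×10⁻¹⁴/9.109×10⁻³¹ ≈ 1.33×10¹⁶ m/s².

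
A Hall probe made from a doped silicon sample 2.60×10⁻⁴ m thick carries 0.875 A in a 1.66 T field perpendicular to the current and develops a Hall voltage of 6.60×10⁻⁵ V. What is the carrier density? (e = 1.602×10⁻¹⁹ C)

From V_H = IB/(n e t), n = IB/(V_H e t).
n = (0.875)(1.66)/((6.60×10⁻⁵)(1.602×10⁻¹⁹)(2.60×10⁻⁴)) ≈ 5.28×10²⁶ m⁻³.

n ≈ 5.28×10²⁶ m⁻³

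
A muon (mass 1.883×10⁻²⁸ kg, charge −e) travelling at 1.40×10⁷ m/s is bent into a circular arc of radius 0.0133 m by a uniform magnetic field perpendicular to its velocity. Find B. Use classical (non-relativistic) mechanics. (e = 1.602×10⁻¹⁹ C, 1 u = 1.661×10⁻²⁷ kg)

From |q|vB = mv²/r, B = mv/(|q|r).
B = (1.883×10⁻²⁸)(1.40×10⁷)/((1.602×10⁻¹⁹)(0.0133)) ≈ 1.24 T.

B ≈ 1.24 T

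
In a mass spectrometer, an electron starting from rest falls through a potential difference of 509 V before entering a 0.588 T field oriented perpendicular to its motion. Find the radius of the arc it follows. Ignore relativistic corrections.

r ≈ 1.29×10⁻⁴ m

Acceleration: |q|V = ½mv² ⇒ v = √(2|q|V/m) = √(2·1.602×10⁻¹⁹·509/9.109×10⁻³¹) ≈ 1.338×10⁷ m/s.
In the field: r = mv/(|q|B) = (9.109×10⁻³¹)(1.338×10⁷)/((1.602×10⁻¹⁹)(0.588)) ≈ 1.29×10⁻⁴ m.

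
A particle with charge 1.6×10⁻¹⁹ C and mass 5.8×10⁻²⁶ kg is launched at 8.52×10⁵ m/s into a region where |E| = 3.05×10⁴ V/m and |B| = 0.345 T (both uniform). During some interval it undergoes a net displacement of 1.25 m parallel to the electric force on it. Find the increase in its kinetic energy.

The magnetic force is always ⟂ v and does no work; only the electric force changes KE.
ΔKE = F_E · d = |q|E d = (1.6×10⁻¹⁹)(3.05×10⁴)(1.25) ≈ 6.10×10⁻¹⁵ J.

ΔKE ≈ 6.10×10⁻¹⁵ J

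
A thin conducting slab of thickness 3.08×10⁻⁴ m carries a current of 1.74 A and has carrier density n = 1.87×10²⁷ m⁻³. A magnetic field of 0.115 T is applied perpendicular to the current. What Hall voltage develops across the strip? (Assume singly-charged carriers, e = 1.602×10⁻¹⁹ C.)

V_H ≈ 2.17×10⁻⁶ V

V_H = IB/(n e t).
V_H = (1.74)(0.115)/((1.87×10²⁷)(1.602×10⁻¹⁹)(3.08×10⁻⁴)) ≈ 2.17×10⁻⁶ V.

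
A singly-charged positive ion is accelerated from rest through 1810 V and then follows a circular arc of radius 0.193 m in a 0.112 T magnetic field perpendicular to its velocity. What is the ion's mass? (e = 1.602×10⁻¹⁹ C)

m ≈ 2.07×10⁻²⁶ kg

Combine |q|V = ½mv² and r = mv/(|q|B): eliminate v to get m = qB²r²/(2V).
m = (1.602×10⁻¹⁹)(0.112)²(0.193)²/(2·1810) ≈ 2.07×10⁻²⁶ kg.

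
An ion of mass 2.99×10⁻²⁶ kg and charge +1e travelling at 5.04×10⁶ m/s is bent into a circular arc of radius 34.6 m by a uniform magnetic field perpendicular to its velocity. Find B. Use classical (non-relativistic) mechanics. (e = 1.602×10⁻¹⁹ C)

From |q|vB = mv²/r, B = mv/(|q|r).
B = (2.99×10⁻²⁶)(5.04×10⁶)/((1.602×10⁻¹⁹)(34.6)) ≈ 0.0272 T.

B ≈ 0.0272 T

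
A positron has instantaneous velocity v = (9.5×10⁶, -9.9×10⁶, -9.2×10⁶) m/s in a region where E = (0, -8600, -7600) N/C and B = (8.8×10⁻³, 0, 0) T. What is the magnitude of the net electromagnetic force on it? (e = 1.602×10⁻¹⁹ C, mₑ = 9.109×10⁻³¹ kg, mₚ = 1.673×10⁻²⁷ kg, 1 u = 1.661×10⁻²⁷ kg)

v×B = (0, -8.10×10⁴, 8.71×10⁴) N/C.
E + v×B = (0, -8.96×10⁴, 7.95×10⁴) N/C.
F = q(E + v×B) = (1.602×10⁻¹⁹ C)·(0, -8.96×10⁴, 7.95×10⁴) = (0, -1.43×10⁻¹⁴, 1.27×10⁻¹⁴) N.
|F| = 1.92×10⁻¹⁴ N.

|F| ≈ 1.92×10⁻¹⁴ N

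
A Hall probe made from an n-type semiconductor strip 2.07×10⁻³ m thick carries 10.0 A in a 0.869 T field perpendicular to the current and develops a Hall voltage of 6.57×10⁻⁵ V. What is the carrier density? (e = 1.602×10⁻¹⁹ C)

From V_H = IB/(n e t), n = IB/(V_H e t).
n = (10.0)(0.869)/((6.57×10⁻⁵)(1.602×10⁻¹⁹)(2.07×10⁻³)) ≈ 3.99×10²⁶ m⁻³.

n ≈ 3.99×10²⁶ m⁻³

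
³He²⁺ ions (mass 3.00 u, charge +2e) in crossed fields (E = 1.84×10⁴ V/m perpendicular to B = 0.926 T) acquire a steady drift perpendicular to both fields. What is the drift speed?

v_d ≈ 1.99×10⁴ m/s

In crossed fields the guiding centre drifts at v_d = |E×B|/B² = E/B, independent of charge and mass.
v_d = 1.84×10⁴/0.926 = 1.99×10⁴ m/s.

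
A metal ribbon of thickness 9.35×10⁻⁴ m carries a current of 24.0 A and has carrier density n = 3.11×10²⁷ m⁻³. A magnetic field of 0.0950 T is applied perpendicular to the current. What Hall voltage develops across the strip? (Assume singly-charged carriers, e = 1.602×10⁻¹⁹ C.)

V_H = IB/(n e t).
V_H = (24.0)(0.0950)/((3.11×10²⁷)(1.602×10⁻¹⁹)(9.35×10⁻⁴)) ≈ 4.89×10⁻⁶ V.

V_H ≈ 4.89×10⁻⁶ V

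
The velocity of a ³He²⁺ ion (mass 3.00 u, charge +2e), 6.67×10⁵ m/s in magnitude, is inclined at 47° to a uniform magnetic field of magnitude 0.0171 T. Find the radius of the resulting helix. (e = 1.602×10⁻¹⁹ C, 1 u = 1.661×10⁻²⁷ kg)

v⊥ = v sinθ = 6.67×10⁵·sin47° ≈ 4.878×10⁵ m/s.
r = m v⊥/(|q|B) = (4.983×10⁻²⁷)(4.878×10⁵)/((3.204×10⁻¹⁹)(0.0171)) ≈ 0.444 m.

r ≈ 0.444 m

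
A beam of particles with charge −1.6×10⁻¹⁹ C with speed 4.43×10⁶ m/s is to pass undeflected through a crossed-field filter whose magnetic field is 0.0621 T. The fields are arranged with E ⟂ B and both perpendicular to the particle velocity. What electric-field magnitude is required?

For straight-line motion qE = qvB, so E = vB.
E = 4.43×10⁶ × 0.0621 = 2.75×10⁵ V/m.

E = 2.75×10⁵ V/m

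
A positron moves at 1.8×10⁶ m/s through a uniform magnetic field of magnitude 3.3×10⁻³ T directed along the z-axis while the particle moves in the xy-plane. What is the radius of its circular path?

The magnetic force provides the centripetal force: |q|vB = mv²/r.
r = mv/(|q|B) = (9.109×10⁻³¹)(1.8×10⁶)/((1.602×10⁻¹⁹)(3.3×10⁻³)) ≈ 3.1×10⁻³ m.

r ≈ 3.1×10⁻³ m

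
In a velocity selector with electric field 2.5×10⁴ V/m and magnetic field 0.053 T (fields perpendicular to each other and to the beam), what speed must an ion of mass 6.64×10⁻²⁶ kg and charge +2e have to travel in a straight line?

For undeflected motion the electric and magnetic forces balance: qE = qvB.
v = E/B = 2.5×10⁴/0.053 = 4.7×10⁵ m/s.

v = 4.7×10⁵ m/s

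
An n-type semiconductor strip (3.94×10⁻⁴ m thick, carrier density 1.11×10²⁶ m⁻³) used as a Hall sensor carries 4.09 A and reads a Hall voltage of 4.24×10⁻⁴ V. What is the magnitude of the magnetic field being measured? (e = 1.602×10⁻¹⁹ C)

From V_H = IB/(n e t), B = V_H n e t / I.
B = (4.24×10⁻⁴)(1.11×10²⁶)(1.602×10⁻¹⁹)(3.94×10⁻⁴)/4.09 ≈ 0.726 T.

B ≈ 0.726 T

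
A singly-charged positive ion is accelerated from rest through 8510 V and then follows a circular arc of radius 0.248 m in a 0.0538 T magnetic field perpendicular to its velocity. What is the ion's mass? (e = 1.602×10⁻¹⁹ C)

m ≈ 1.68×10⁻²⁷ kg

Combine |q|V = ½mv² and r = mv/(|q|B): eliminate v to get m = qB²r²/(2V).
m = (1.602×10⁻¹⁹)(0.0538)²(0.248)²/(2·8510) ≈ 1.68×10⁻²⁷ kg.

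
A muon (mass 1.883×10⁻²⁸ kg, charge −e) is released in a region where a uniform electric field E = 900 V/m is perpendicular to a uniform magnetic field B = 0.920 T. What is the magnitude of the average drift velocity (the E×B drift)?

v_d ≈ 978 m/s

The steady drift has the magnetic force balancing the electric force, so v_d = E/B.
v_d = 900/0.920 = 978 m/s.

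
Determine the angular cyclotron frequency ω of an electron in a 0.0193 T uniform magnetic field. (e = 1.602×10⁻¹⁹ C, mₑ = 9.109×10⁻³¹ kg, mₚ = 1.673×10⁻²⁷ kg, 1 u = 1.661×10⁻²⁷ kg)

ω ≈ 3.39×10⁹ rad/s

ω = |q|B/m.
ω = (1.602×10⁻¹⁹)(0.0193)/9.109×10⁻³¹ ≈ 3.39×10⁹ rad/s.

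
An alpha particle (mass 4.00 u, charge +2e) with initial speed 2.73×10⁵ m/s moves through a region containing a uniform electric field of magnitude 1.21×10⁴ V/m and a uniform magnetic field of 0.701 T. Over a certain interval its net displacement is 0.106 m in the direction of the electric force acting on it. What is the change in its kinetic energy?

The magnetic force is always ⟂ v and does no work; only the electric force changes KE.
ΔKE = F_E · d = |q|E d = (3.204×10⁻¹⁹)(1.21×10⁴)(0.106) ≈ 4.11×10⁻¹⁶ J.

ΔKE ≈ 4.11×10⁻¹⁶ J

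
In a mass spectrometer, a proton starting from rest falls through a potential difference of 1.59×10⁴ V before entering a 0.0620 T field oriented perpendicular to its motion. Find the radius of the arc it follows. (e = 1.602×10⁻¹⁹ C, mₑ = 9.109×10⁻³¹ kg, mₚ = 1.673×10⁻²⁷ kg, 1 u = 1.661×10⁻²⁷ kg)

r ≈ 0.294 m

Acceleration: |q|V = ½mv² ⇒ v = √(2|q|V/m) = √(2·1.602×10⁻¹⁹·1.59×10⁴/1.673×10⁻²⁷) ≈ 1.745×10⁶ m/s.
In the field: r = mv/(|q|B) = (1.673×10⁻²⁷)(1.745×10⁶)/((1.602×10⁻¹⁹)(0.0620)) ≈ 0.294 m.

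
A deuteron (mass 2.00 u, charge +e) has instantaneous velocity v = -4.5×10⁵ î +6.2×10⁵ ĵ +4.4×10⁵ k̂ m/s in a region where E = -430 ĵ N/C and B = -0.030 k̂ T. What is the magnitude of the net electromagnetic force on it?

|F| ≈ 3.72×10⁻¹⁵ N

v×B = (-1.86×10⁴, -1.35×10⁴, 0) N/C.
E + v×B = (-1.86×10⁴, -1.39×10⁴, 0) N/C.
F = q(E + v×B) = (1.602×10⁻¹⁹ C)·(-1.86×10⁴, -1.39×10⁴, 0) = (-2.98×10⁻¹⁵, -2.23×10⁻¹⁵, 0) N.
|F| = 3.72×10⁻¹⁵ N.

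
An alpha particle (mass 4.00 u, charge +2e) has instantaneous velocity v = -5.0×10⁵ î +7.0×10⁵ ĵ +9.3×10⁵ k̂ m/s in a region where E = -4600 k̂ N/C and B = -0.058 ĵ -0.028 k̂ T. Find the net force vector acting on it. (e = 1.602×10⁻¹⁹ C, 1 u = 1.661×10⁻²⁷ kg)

v×B = (3.43×10⁴, -1.40×10⁴, 2.90×10⁴) N/C.
E + v×B = (3.43×10⁴, -1.40×10⁴, 2.44×10⁴) N/C.
F = q(E + v×B) = (3.204×10⁻¹⁹ C)·(3.43×10⁴, -1.40×10⁴, 2.44×10⁴) = (1.10×10⁻¹⁴, -4.49×10⁻¹⁵, 7.82×10⁻¹⁵) N.

F ≈ (1.10×10⁻¹⁴, -4.49×10⁻¹⁵, 7.82×10⁻¹⁵) N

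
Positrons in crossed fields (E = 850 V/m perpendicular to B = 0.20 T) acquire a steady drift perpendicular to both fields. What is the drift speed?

In crossed fields the guiding centre drifts at v_d = |E×B|/B² = E/B, independent of charge and mass.
v_d = 850/0.20 = 4200 m/s.

v_d ≈ 4200 m/s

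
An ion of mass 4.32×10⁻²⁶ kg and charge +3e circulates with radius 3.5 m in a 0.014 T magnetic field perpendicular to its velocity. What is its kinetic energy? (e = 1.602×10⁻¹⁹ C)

KE ≈ 6.4×10⁻¹⁵ J

v = |q|Br/m, then KE = ½mv² = (qBr)²/(2m).
v = (4.806×10⁻¹⁹)(0.014)(3.5)/4.32×10⁻²⁶ ≈ 5.451×10⁵ m/s.
KE = ½(4.32×10⁻²⁶)(5.451×10⁵)² ≈ 6.4×10⁻¹⁵ J.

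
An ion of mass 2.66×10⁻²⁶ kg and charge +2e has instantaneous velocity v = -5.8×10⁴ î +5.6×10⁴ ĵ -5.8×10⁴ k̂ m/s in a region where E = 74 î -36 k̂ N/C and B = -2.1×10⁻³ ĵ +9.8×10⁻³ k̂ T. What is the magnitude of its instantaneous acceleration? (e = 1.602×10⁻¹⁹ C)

v×B = (427, 568, 122) N/C.
E + v×B = (501, 568, 85.8) N/C.
F = q(E + v×B) = (3.204×10⁻¹⁹ C)·(501, 568, 85.8) = (1.61×10⁻¹⁶, 1.82×10⁻¹⁶, 2.75×10⁻¹⁷) N.
|a| = |F|/m = 2.443×10⁻¹⁶/2.66×10⁻²⁶ ≈ 9.18×10⁹ m/s².

|a| ≈ 9.18×10⁹ m/s²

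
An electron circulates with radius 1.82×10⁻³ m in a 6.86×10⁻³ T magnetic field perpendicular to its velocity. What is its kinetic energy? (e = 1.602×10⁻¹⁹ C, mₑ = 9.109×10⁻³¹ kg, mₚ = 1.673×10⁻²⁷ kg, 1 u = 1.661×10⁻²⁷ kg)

KE ≈ 2.20×10⁻¹⁸ J

v = |q|Br/m, then KE = ½mv² = (qBr)²/(2m).
v = (1.602×10⁻¹⁹)(6.86×10⁻³)(1.82×10⁻³)/9.109×10⁻³¹ ≈ 2.196×10⁶ m/s.
KE = ½(9.109×10⁻³¹)(2.196×10⁶)² ≈ 2.20×10⁻¹⁸ J.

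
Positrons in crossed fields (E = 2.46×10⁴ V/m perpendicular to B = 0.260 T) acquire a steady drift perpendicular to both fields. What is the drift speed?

v_d ≈ 9.46×10⁴ m/s

In crossed fields the guiding centre drifts at v_d = |E×B|/B² = E/B, independent of charge and mass.
v_d = 2.46×10⁴/0.260 = 9.46×10⁴ m/s.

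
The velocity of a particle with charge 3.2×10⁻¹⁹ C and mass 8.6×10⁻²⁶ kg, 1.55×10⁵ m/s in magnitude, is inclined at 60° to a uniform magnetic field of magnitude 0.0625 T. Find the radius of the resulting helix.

v⊥ = v sinθ = 1.55×10⁵·sin60° ≈ 1.342×10⁵ m/s.
r = m v⊥/(|q|B) = (8.6×10⁻²⁶)(1.342×10⁵)/((3.2×10⁻¹⁹)(0.0625)) ≈ 0.577 m.

r ≈ 0.577 m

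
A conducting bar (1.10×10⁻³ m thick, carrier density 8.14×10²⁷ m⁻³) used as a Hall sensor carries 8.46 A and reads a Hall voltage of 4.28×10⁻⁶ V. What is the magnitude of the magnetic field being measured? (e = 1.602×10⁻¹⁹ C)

B ≈ 0.726 T

From V_H = IB/(n e t), B = V_H n e t / I.
B = (4.28×10⁻⁶)(8.14×10²⁷)(1.602×10⁻¹⁹)(1.10×10⁻³)/8.46 ≈ 0.726 T.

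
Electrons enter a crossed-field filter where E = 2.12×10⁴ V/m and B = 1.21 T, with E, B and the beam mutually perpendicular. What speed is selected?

Zero net Lorentz force requires |qE| = |q v×B|, i.e. E = vB.
v = E/B = 2.12×10⁴/1.21 = 1.75×10⁴ m/s.

v = 1.75×10⁴ m/s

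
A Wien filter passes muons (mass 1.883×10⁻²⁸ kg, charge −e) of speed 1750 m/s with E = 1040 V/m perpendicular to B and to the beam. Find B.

B = 0.594 T

Balance of forces in the selector: qE = qvB ⇒ B = E/v.
B = 1040/1750 = 0.594 T.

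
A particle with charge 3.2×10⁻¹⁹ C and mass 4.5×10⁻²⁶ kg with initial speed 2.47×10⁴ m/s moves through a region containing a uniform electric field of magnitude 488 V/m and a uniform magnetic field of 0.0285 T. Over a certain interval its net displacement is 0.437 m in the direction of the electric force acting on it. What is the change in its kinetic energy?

ΔKE ≈ 6.82×10⁻¹⁷ J

The magnetic force is always ⟂ v and does no work; only the electric force changes KE.
ΔKE = F_E · d = |q|E d = (3.2×10⁻¹⁹)(488)(0.437) ≈ 6.82×10⁻¹⁷ J.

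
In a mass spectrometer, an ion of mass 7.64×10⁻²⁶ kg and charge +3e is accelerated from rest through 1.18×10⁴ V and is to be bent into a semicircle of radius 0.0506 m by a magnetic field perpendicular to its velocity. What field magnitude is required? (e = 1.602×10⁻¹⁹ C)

B ≈ 1.21 T

v = √(2|q|V/m) = √(2·4.806×10⁻¹⁹·1.18×10⁴/7.64×10⁻²⁶) ≈ 3.853×10⁵ m/s.
B = mv/(|q|r) = (7.64×10⁻²⁶)(3.853×10⁵)/((4.806×10⁻¹⁹)(0.0506)) ≈ 1.21 T.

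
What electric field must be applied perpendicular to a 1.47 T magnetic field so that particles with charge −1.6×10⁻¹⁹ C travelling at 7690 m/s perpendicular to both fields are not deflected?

For straight-line motion qE = qvB, so E = vB.
E = 7690 × 1.47 = 1.13×10⁴ V/m.

E = 1.13×10⁴ V/m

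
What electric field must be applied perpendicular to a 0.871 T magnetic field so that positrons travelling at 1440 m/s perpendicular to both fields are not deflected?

E = 1250 V/m

For straight-line motion qE = qvB, so E = vB.
E = 1440 × 0.871 = 1250 V/m.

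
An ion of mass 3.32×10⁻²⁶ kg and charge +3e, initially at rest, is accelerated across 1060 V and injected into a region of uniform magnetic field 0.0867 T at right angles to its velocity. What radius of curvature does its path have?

r ≈ 0.140 m

Acceleration: |q|V = ½mv² ⇒ v = √(2|q|V/m) = √(2·4.806×10⁻¹⁹·1060/3.32×10⁻²⁶) ≈ 1.752×10⁵ m/s.
In the field: r = mv/(|q|B) = (3.32×10⁻²⁶)(1.752×10⁵)/((4.806×10⁻¹⁹)(0.0867)) ≈ 0.140 m.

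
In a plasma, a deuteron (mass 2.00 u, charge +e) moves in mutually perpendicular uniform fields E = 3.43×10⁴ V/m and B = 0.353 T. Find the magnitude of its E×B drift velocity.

In crossed fields the guiding centre drifts at v_d = |E×B|/B² = E/B, independent of charge and mass.
v_d = 3.43×10⁴/0.353 = 9.72×10⁴ m/s.

v_d ≈ 9.72×10⁴ m/s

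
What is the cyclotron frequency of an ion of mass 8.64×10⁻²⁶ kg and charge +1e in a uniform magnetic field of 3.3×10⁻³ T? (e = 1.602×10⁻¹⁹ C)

f ≈ 970 Hz

f = |q|B/(2πm).
f = (1.602×10⁻¹⁹)(3.3×10⁻³)/(2π·8.64×10⁻²⁶) ≈ 970 Hz.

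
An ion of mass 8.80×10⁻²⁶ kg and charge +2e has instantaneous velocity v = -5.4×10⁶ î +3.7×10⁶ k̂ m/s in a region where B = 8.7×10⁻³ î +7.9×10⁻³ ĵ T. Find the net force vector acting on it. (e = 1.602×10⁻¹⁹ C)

F ≈ (-9.37×10⁻¹⁵, 1.03×10⁻¹⁴, -1.37×10⁻¹⁴) N

v×B = (-2.92×10⁴, 3.22×10⁴, -4.27×10⁴) N/C.
F = q v×B = (3.204×10⁻¹⁹ C)·(-2.92×10⁴, 3.22×10⁴, -4.27×10⁴) = (-9.37×10⁻¹⁵, 1.03×10⁻¹⁴, -1.37×10⁻¹⁴) N.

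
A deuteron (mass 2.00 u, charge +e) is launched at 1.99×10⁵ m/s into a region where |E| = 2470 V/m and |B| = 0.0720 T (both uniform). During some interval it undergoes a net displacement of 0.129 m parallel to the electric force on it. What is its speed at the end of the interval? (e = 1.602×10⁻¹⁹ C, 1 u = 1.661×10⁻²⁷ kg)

v_f ≈ 2.65×10⁵ m/s

B does no work; ΔKE = |q|E d.
½mv_f² = ½mv₀² + |q|Ed = ½(3.322×10⁻²⁷)(1.99×10⁵)² + (1.602×10⁻¹⁹)(2470)(0.129) ≈ 6.578×10⁻¹⁷ J + 5.104×10⁻¹⁷ J ≈ 1.168×10⁻¹⁶ J.
v_f = √(2·1.168×10⁻¹⁶/3.322×10⁻²⁷) ≈ 2.65×10⁵ m/s.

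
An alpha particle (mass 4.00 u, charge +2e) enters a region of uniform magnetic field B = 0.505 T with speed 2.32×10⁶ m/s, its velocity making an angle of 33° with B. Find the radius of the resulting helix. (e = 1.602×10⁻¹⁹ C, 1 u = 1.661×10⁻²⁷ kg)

v⊥ = v sinθ = 2.32×10⁶·sin33° ≈ 1.264×10⁶ m/s.
r = m v⊥/(|q|B) = (6.644×10⁻²⁷)(1.264×10⁶)/((3.204×10⁻¹⁹)(0.505)) ≈ 0.0519 m.

r ≈ 0.0519 m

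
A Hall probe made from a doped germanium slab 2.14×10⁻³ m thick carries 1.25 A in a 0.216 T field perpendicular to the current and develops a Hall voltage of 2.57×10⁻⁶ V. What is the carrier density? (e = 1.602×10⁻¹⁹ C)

n ≈ 3.06×10²⁶ m⁻³

From V_H = IB/(n e t), n = IB/(V_H e t).
n = (1.25)(0.216)/((2.57×10⁻⁶)(1.602×10⁻¹⁹)(2.14×10⁻³)) ≈ 3.06×10²⁶ m⁻³.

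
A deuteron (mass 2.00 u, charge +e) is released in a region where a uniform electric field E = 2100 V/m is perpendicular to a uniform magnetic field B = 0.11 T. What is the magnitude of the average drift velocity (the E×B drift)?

v_d ≈ 1.9×10⁴ m/s

The E×B drift speed is v_d = E/B.
v_d = 2100/0.11 = 1.9×10⁴ m/s.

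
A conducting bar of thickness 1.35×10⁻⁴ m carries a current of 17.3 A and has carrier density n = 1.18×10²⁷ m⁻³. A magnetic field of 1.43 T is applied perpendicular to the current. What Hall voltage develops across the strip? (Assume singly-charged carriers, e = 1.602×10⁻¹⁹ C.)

V_H = IB/(n e t).
V_H = (17.3)(1.43)/((1.18×10²⁷)(1.602×10⁻¹⁹)(1.35×10⁻⁴)) ≈ 9.69×10⁻⁴ V.

V_H ≈ 9.69×10⁻⁴ V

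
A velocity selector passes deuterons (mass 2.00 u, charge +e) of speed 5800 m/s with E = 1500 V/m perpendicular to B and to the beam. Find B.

Balance of forces in the selector: qE = qvB ⇒ B = E/v.
B = 1500/5800 = 0.26 T.

B = 0.26 T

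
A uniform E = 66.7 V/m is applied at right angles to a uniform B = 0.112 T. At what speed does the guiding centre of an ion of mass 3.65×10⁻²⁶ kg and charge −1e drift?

v_d ≈ 596 m/s

In crossed fields the guiding centre drifts at v_d = |E×B|/B² = E/B, independent of charge and mass.
v_d = 66.7/0.112 = 596 m/s.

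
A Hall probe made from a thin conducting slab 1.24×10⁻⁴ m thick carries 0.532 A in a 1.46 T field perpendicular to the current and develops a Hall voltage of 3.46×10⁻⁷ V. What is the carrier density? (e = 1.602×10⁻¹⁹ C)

From V_H = IB/(n e t), n = IB/(V_H e t).
n = (0.532)(1.46)/((3.46×10⁻⁷)(1.602×10⁻¹⁹)(1.24×10⁻⁴)) ≈ 1.13×10²⁹ m⁻³.

n ≈ 1.13×10²⁹ m⁻³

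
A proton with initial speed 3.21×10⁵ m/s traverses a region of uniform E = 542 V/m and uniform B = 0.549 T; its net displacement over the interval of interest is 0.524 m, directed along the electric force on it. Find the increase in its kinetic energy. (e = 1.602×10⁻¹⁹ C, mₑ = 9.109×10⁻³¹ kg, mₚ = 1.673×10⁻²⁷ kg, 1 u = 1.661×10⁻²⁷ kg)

ΔKE ≈ 4.55×10⁻¹⁷ J

The magnetic force is always ⟂ v and does no work; only the electric force changes KE.
ΔKE = F_E · d = |q|E d = (1.602×10⁻¹⁹)(542)(0.524) ≈ 4.55×10⁻¹⁷ J.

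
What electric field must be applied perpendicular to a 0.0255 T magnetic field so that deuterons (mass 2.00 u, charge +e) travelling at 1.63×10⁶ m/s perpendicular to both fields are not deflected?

E = 4.16×10⁴ V/m

For straight-line motion qE = qvB, so E = vB.
E = 1.63×10⁶ × 0.0255 = 4.16×10⁴ V/m.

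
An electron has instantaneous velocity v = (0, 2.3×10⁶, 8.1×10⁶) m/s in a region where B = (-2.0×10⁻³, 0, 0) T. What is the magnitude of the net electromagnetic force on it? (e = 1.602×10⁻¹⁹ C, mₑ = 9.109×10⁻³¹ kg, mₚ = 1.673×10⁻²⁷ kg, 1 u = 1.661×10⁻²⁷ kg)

|F| ≈ 2.70×10⁻¹⁵ N

v×B = (0, -1.62×10⁴, 4600) N/C.
F = q v×B = (−1.602×10⁻¹⁹ C)·(0, -1.62×10⁴, 4600) = (0, 2.60×10⁻¹⁵, -7.37×10⁻¹⁶) N.
|F| = 2.70×10⁻¹⁵ N.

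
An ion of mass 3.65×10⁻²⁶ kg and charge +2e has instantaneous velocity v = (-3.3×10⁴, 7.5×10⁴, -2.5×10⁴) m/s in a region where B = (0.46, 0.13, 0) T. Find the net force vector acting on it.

v×B = (3250, -1.15×10⁴, -3.88×10⁴) N/C.
F = q v×B = (3.204×10⁻¹⁹ C)·(3250, -1.15×10⁴, -3.88×10⁴) = (1.04×10⁻¹⁵, -3.68×10⁻¹⁵, -1.24×10⁻¹⁴) N.

F ≈ (1.04×10⁻¹⁵, -3.68×10⁻¹⁵, -1.24×10⁻¹⁴) N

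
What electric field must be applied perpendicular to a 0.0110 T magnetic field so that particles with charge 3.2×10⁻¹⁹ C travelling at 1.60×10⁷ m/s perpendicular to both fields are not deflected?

E = 1.76×10⁵ V/m

For straight-line motion qE = qvB, so E = vB.
E = 1.60×10⁷ × 0.0110 = 1.76×10⁵ V/m.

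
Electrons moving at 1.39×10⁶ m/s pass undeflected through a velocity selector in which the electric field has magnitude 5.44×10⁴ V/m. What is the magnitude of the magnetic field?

B = 0.0391 T

Balance of forces in the selector: qE = qvB ⇒ B = E/v.
B = 5.44×10⁴/1.39×10⁶ = 0.0391 T.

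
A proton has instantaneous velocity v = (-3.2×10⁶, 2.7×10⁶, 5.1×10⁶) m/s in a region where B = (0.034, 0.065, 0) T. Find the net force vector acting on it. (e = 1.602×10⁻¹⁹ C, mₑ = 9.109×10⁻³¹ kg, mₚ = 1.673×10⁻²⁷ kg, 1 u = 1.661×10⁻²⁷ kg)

F ≈ (-5.31×10⁻¹⁴, 2.78×10⁻¹⁴, -4.80×10⁻¹⁴) N

v×B = (-3.32×10⁵, 1.73×10⁵, -3.00×10⁵) N/C.
F = q v×B = (1.602×10⁻¹⁹ C)·(-3.32×10⁵, 1.73×10⁵, -3.00×10⁵) = (-5.31×10⁻¹⁴, 2.78×10⁻¹⁴, -4.80×10⁻¹⁴) N.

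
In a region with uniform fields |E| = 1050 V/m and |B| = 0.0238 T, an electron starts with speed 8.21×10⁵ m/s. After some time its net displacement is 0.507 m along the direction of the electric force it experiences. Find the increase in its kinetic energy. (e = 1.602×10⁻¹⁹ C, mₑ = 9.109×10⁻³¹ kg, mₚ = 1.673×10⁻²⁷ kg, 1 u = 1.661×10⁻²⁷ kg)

The magnetic force is always ⟂ v and does no work; only the electric force changes KE.
ΔKE = F_E · d = |q|E d = (1.602×10⁻¹⁹)(1050)(0.507) ≈ 8.53×10⁻¹⁷ J.

ΔKE ≈ 8.53×10⁻¹⁷ J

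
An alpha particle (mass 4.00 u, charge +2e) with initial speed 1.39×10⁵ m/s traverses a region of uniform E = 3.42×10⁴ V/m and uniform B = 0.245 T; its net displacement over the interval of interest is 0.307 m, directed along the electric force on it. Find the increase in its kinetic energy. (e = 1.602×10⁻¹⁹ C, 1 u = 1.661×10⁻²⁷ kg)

ΔKE ≈ 3.36×10⁻¹⁵ J

The magnetic force is always ⟂ v and does no work; only the electric force changes KE.
ΔKE = F_E · d = |q|E d = (3.204×10⁻¹⁹)(3.42×10⁴)(0.307) ≈ 3.36×10⁻¹⁵ J.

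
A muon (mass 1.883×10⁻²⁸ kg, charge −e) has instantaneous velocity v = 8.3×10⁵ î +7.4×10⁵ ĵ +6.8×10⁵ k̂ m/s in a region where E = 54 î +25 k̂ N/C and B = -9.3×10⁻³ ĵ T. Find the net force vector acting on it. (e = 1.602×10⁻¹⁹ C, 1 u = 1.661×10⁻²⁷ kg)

v×B = (6320, 0, -7720) N/C.
E + v×B = (6380, 0, -7690) N/C.
F = q(E + v×B) = (−1.602×10⁻¹⁹ C)·(6380, 0, -7690) = (-1.02×10⁻¹⁵, 0, 1.23×10⁻¹⁵) N.

F ≈ (-1.02×10⁻¹⁵, 0, 1.23×10⁻¹⁵) N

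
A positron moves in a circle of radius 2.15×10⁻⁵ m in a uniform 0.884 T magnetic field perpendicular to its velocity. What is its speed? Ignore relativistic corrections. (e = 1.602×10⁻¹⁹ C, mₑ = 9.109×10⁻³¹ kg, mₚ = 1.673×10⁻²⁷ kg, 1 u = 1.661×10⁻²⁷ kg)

From |q|vB = mv²/r, v = |q|Br/m.
v = (1.602×10⁻¹⁹)(0.884)(2.15×10⁻⁵)/9.109×10⁻³¹ ≈ 3.34×10⁶ m/s.

v ≈ 3.34×10⁶ m/s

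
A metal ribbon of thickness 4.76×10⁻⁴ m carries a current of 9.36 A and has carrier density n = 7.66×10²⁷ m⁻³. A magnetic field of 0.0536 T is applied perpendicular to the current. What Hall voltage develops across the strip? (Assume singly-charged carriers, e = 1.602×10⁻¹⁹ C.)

V_H = IB/(n e t).
V_H = (9.36)(0.0536)/((7.66×10²⁷)(1.602×10⁻¹⁹)(4.76×10⁻⁴)) ≈ 8.59×10⁻⁷ V.

V_H ≈ 8.59×10⁻⁷ V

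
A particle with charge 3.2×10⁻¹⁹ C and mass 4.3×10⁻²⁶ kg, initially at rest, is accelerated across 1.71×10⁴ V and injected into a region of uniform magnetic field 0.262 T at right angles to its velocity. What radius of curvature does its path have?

Acceleration: |q|V = ½mv² ⇒ v = √(2|q|V/m) = √(2·3.2×10⁻¹⁹·1.71×10⁴/4.3×10⁻²⁶) ≈ 5.045×10⁵ m/s.
In the field: r = mv/(|q|B) = (4.3×10⁻²⁶)(5.045×10⁵)/((3.2×10⁻¹⁹)(0.262)) ≈ 0.259 m.

r ≈ 0.259 m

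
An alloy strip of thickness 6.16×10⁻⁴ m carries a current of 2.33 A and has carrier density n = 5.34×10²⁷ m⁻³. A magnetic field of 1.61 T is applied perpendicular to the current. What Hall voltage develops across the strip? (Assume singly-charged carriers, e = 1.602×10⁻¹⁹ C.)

V_H ≈ 7.12×10⁻⁶ V

V_H = IB/(n e t).
V_H = (2.33)(1.61)/((5.34×10²⁷)(1.602×10⁻¹⁹)(6.16×10⁻⁴)) ≈ 7.12×10⁻⁶ V.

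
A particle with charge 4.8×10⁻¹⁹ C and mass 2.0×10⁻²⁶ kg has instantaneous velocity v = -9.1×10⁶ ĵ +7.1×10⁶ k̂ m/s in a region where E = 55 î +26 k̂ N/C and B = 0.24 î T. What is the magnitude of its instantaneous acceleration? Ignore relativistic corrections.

v×B = (0, 1.70×10⁶, 2.18×10⁶) N/C.
E + v×B = (55.0, 1.70×10⁶, 2.18×10⁶) N/C.
F = q(E + v×B) = (4.8×10⁻¹⁹ C)·(55.0, 1.70×10⁶, 2.18×10⁶) = (2.64×10⁻¹⁷, 8.18×10⁻¹³, 1.05×10⁻¹²) N.
|a| = |F|/m = 1.330×10⁻¹²/2.0×10⁻²⁶ ≈ 6.65×10¹³ m/s².

|a| ≈ 6.65×10¹³ m/s²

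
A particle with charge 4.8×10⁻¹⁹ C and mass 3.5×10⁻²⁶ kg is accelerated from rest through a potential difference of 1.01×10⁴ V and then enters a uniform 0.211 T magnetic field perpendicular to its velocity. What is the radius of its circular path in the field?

r ≈ 0.182 m

Acceleration: |q|V = ½mv² ⇒ v = √(2|q|V/m) = √(2·4.8×10⁻¹⁹·1.01×10⁴/3.5×10⁻²⁶) ≈ 5.263×10⁵ m/s.
In the field: r = mv/(|q|B) = (3.5×10⁻²⁶)(5.263×10⁵)/((4.8×10⁻¹⁹)(0.211)) ≈ 0.182 m.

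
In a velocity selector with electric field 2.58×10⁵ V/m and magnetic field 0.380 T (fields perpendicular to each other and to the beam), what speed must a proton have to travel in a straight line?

v = 6.79×10⁵ m/s

Straight-line motion ⇒ electric and magnetic forces cancel, so E = vB.
v = E/B = 2.58×10⁵/0.380 = 6.79×10⁵ m/s.
The result is independent of the particle's charge and mass.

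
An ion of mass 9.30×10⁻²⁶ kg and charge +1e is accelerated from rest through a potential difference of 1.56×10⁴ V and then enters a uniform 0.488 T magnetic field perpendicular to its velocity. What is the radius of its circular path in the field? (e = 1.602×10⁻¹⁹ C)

r ≈ 0.276 m

Acceleration: |q|V = ½mv² ⇒ v = √(2|q|V/m) = √(2·1.602×10⁻¹⁹·1.56×10⁴/9.30×10⁻²⁶) ≈ 2.318×10⁵ m/s.
In the field: r = mv/(|q|B) = (9.30×10⁻²⁶)(2.318×10⁵)/((1.602×10⁻¹⁹)(0.488)) ≈ 0.276 m.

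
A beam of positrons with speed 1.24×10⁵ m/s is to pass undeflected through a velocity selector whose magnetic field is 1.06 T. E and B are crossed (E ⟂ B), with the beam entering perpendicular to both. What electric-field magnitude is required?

For straight-line motion qE = qvB, so E = vB.
E = 1.24×10⁵ × 1.06 = 1.31×10⁵ V/m.

E = 1.31×10⁵ V/m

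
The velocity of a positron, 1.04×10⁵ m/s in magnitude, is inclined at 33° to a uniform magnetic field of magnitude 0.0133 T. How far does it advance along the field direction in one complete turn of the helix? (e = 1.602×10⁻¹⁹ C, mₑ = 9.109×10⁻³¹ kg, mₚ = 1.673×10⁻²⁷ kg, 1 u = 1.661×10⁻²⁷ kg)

v∥ = v cosθ = 1.04×10⁵·cos33° ≈ 8.722×10⁴ m/s.
T = 2πm/(|q|B) = 2π(9.109×10⁻³¹)/((1.602×10⁻¹⁹)(0.0133)) ≈ 2.686×10⁻⁹ s.
pitch = v∥ T = (8.722×10⁴)(2.686×10⁻⁹) ≈ 2.34×10⁻⁴ m.

p ≈ 2.34×10⁻⁴ m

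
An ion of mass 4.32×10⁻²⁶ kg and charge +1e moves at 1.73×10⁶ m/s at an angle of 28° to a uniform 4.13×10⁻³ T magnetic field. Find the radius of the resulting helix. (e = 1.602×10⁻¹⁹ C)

v⊥ = v sinθ = 1.73×10⁶·sin28° ≈ 8.122×10⁵ m/s.
r = m v⊥/(|q|B) = (4.32×10⁻²⁶)(8.122×10⁵)/((1.602×10⁻¹⁹)(4.13×10⁻³)) ≈ 53.0 m.

r ≈ 53.0 m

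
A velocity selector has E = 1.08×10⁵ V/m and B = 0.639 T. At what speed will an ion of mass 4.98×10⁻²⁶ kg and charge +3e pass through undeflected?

v = 1.69×10⁵ m/s

Straight-line motion ⇒ electric and magnetic forces cancel, so E = vB.
v = E/B = 1.08×10⁵/0.639 = 1.69×10⁵ m/s.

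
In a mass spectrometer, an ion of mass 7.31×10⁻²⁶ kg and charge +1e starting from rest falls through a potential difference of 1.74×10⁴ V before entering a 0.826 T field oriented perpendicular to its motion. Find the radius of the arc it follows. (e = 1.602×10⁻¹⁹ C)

Acceleration: |q|V = ½mv² ⇒ v = √(2|q|V/m) = √(2·1.602×10⁻¹⁹·1.74×10⁴/7.31×10⁻²⁶) ≈ 2.762×10⁵ m/s.
In the field: r = mv/(|q|B) = (7.31×10⁻²⁶)(2.762×10⁵)/((1.602×10⁻¹⁹)(0.826)) ≈ 0.153 m.

r ≈ 0.153 m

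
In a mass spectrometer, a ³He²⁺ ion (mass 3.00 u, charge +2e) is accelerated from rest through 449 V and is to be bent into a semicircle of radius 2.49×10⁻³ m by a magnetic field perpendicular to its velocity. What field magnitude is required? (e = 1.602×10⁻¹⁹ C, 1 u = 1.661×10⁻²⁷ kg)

v = √(2|q|V/m) = √(2·3.204×10⁻¹⁹·449/4.983×10⁻²⁷) ≈ 2.403×10⁵ m/s.
B = mv/(|q|r) = (4.983×10⁻²⁷)(2.403×10⁵)/((3.204×10⁻¹⁹)(2.49×10⁻³)) ≈ 1.50 T.

B ≈ 1.50 T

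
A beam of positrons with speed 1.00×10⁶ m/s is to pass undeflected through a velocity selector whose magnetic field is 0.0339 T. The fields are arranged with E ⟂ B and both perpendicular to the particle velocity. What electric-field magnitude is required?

E = 3.39×10⁴ V/m

For straight-line motion qE = qvB, so E = vB.
E = 1.00×10⁶ × 0.0339 = 3.39×10⁴ V/m.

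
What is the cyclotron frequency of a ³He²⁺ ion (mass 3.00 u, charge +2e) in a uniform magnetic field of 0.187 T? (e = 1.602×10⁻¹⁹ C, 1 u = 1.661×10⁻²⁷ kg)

f = |q|B/(2πm).
f = (3.204×10⁻¹⁹)(0.187)/(2π·4.983×10⁻²⁷) ≈ 1.91×10⁶ Hz.

f ≈ 1.91×10⁶ Hz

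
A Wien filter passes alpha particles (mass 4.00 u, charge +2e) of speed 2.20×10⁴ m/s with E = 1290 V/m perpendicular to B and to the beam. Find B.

B = 0.0586 T

Balance of forces in the selector: qE = qvB ⇒ B = E/v.
B = 1290/2.20×10⁴ = 0.0586 T.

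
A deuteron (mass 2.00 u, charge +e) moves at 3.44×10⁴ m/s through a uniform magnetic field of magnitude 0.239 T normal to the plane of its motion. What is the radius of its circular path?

The magnetic force provides the centripetal force: |q|vB = mv²/r.
r = mv/(|q|B) = (3.322×10⁻²⁷)(3.44×10⁴)/((1.602×10⁻¹⁹)(0.239)) ≈ 2.98×10⁻³ m.

r ≈ 2.98×10⁻³ m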